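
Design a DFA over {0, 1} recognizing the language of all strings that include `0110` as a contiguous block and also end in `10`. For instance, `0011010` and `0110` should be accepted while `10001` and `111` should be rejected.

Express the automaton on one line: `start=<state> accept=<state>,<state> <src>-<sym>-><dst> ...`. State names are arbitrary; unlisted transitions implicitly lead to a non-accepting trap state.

Build one automaton per condition and run them in lockstep. One (5 states) tracks whether and how much of `0110` has been seen; the other (3 states) tracks how much of the suffix `10` has currently been matched. Each combined state is a pair, one component from each; accept when both components accept. After merging equivalent states the machine shrinks.
A 7-state machine:
       0  1 
>  A   B  A 
   B   B  C 
   C   B  D 
   D   E  A 
 * E   F  G 
   F   F  G 
   G   E  G 
(> = start, * = accepting)

start=A accept=E A-0->B A-1->A B-0->B B-1->C C-0->B C-1->D D-0->E D-1->A E-0->F E-1->G F-0->F F-1->G G-0->E G-1->G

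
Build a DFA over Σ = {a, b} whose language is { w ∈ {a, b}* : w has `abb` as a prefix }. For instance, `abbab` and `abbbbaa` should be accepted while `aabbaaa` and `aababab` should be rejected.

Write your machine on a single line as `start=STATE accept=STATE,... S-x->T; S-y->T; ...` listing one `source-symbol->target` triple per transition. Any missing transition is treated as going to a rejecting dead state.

start=s0; accept=s3; s0-a->s1; s0-b->s4; s1-a->s4; s1-b->s2; s2-a->s4; s2-b->s3; s3-a->s3; s3-b->s3; s4-a->s4; s4-b->s4

Walk along `abb` while the input agrees: from s0 take `a` to s1, and so on. Any deviation drops to the rejecting sink s4. Once s3 is reached the prefix is confirmed and every continuation is accepted.
        a   b  
>  s0   s1  s4 
   s1   s4  s2 
   s2   s4  s3 
 * s3   s3  s3 
   s4   s4  s4 
(> = start, * = accepting)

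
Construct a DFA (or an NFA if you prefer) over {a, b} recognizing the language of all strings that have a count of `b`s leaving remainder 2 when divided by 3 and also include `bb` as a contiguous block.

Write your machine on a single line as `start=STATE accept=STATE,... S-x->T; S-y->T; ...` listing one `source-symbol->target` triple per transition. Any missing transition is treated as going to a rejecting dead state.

start=s0; accept=s3; s0-a->s0; s0-b->s1; s1-a->s2; s1-b->s3; s2-a->s2; s2-b->s4; s3-a->s3; s3-b->s5; s4-a->s6; s4-b->s5; s5-a->s5; s5-b->s7; s6-a->s6; s6-b->s8; s7-a->s7; s7-b->s3; s8-a->s0; s8-b->s7

Run two small machines in parallel and take their product. The first has 3 states tracking the count of `b`s modulo 3; the second has 3 states tracking whether and how much of `bb` has been seen. A product state is a pair (one from each), accepting exactly when both do.
        a   b  
>  s0   s0  s1 
   s1   s2  s3 
   s2   s2  s4 
 * s3   s3  s5 
   s4   s6  s5 
   s5   s5  s7 
   s6   s6  s8 
   s7   s7  s3 
   s8   s0  s7 
(> = start, * = accepting)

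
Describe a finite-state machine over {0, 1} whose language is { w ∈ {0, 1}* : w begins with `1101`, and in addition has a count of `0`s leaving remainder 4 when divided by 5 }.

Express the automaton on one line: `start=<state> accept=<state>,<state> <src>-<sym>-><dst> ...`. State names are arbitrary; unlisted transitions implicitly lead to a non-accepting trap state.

Build one automaton per condition and run them in lockstep. The first has 6 states tracking whether the input so far still matches the prefix `1101`; the second has 5 states tracking the count of `0`s modulo 5. A product state is a pair (one from each), accepting exactly when both do.
With 14 states:
          0    1  
>  q0     q1   q2 
   q1     q3   q1 
   q2     q1   q4 
   q3     q5   q3 
   q4     q6   q7 
   q5     q8   q5 
   q6     q3   q9 
   q7     q1   q7 
   q8     q7   q8 
   q9    q10   q9 
   q10   q11  q10 
   q11   q12  q11 
 * q12   q13  q12 
   q13    q9  q13 
(> = start, * = accepting)

start=q0 accept=q12 q0-0->q1 q0-1->q2 q1-0->q3 q1-1->q1 q2-0->q1 q2-1->q4 q3-0->q5 q3-1->q3 q4-0->q6 q4-1->q7 q5-0->q8 q5-1->q5 q6-0->q3 q6-1->q9 q7-0->q1 q7-1->q7 q8-0->q7 q8-1->q8 q9-0->q10 q9-1->q9 q10-0->q11 q10-1->q10 q11-0->q12 q11-1->q11 q12-0->q13 q12-1->q12 q13-0->q9 q13-1->q13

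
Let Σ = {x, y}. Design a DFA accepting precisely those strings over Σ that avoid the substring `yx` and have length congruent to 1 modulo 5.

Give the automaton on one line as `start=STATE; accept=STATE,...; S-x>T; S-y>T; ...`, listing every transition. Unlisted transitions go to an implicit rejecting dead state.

Build one automaton per condition and run them in lockstep. The first has 3 states tracking partial matches of the forbidden pattern `yx`; the second has 5 states tracking the input length modulo 5. A product state is a pair (one from each), accepting exactly when both do. After merging equivalent states the machine shrinks.
An 11-state machine:
       x  y 
>  A   B  C 
 * B   D  E 
 * C   F  E 
   D   G  H 
   E   F  H 
   F   F  F 
   G   I  J 
   H   F  J 
   I   A  K 
   J   F  K 
   K   F  C 
(> = start, * = accepting)

start=A; accept=B,C; A-x>B; A-y>C; B-x>D; B-y>E; C-x>F; C-y>E; D-x>G; D-y>H; E-x>F; E-y>H; F-x>F; F-y>F; G-x>I; G-y>J; H-x>F; H-y>J; I-x>A; I-y>K; J-x>F; J-y>K; K-x>F; K-y>C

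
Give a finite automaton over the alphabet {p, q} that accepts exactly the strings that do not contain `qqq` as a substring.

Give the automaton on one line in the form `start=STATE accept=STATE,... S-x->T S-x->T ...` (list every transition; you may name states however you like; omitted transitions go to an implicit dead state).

start=s0 accept=s0,s1,s2 s0-p->s0 s0-q->s1 s1-p->s0 s1-q->s2 s2-p->s0 s2-q->s3 s3-p->s3 s3-q->s3

Track partial matches of the forbidden pattern `qqq`. State s3 is a dead state reached once `qqq` has occurred; every other state accepts. s0 means no part of `qqq` is currently matched.
With 4 states:
        p   q  
>* s0   s0  s1 
 * s1   s0  s2 
 * s2   s0  s3 
   s3   s3  s3 
(> = start, * = accepting)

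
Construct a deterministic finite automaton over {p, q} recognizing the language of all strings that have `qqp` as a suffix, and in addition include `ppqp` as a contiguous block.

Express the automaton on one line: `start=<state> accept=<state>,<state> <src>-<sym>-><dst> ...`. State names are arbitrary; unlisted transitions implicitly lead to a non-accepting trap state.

Build one automaton per condition and run them in lockstep. One (4 states) tracks how much of the suffix `qqp` has currently been matched; the other (5 states) tracks whether and how much of `ppqp` has been seen. Each combined state is a pair, one component from each; accept when both components accept. Minimizing collapses redundant product states.
With 8 states:
       p  q 
>  A   B  A 
   B   C  A 
   C   C  D 
   D   E  A 
   E   E  F 
   F   E  G 
   G   H  G 
 * H   E  F 
(> = start, * = accepting)

start=A accept=H A-p->B A-q->A B-p->C B-q->A C-p->C C-q->D D-p->E D-q->A E-p->E E-q->F F-p->E F-q->G G-p->H G-q->G H-p->E H-q->F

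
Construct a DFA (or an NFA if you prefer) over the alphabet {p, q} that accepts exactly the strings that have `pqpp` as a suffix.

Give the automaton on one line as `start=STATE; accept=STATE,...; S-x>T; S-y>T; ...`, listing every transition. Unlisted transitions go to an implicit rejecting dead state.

start=S0; accept=S4; S0-p>S1; S0-q>S0; S1-p>S1; S1-q>S2; S2-p>S3; S2-q>S0; S3-p>S4; S3-q>S2; S4-p>S1; S4-q>S2

Let each state record the length of the longest suffix of the input read so far that is also a prefix of `pqpp`. S1 means the last symbol is `p`; S2 means the last 2 symbols are `pq`; S3 means the last 3 symbols are `pqp`; S4 means the last 4 symbols are `pqpp`. Accept only at S4, where the string currently ends in `pqpp`.
5 states suffice.
        p   q  
>  S0   S1  S0 
   S1   S1  S2 
   S2   S3  S0 
   S3   S4  S2 
 * S4   S1  S2 
(> = start, * = accepting)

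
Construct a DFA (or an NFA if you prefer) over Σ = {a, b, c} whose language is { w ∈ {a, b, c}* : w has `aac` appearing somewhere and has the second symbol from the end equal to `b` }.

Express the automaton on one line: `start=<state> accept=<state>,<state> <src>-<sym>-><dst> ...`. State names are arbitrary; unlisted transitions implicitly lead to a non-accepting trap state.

Handle the two conditions separately and then intersect. One (4 states) tracks whether and how much of `aac` has been seen; the other (13 states) tracks the last 2 symbols read. Each combined state is a pair, one component from each; accept when both components accept.
22 states suffice.
          a    b    c  
>  q0     q1   q2   q3 
   q1     q4   q5   q6 
   q2     q7   q8   q9 
   q3    q10  q11  q12 
   q4     q4   q5  q13 
   q5     q7   q8   q9 
   q6    q10  q11  q12 
   q7     q4   q5   q6 
   q8     q7   q8   q9 
   q9    q10  q11  q12 
   q10    q4   q5   q6 
   q11    q7   q8   q9 
   q12   q10  q11  q12 
   q13   q14  q15  q16 
   q14   q17  q18  q13 
   q15   q19  q20  q21 
   q16   q14  q15  q16 
   q17   q17  q18  q13 
   q18   q19  q20  q21 
 * q19   q17  q18  q13 
 * q20   q19  q20  q21 
 * q21   q14  q15  q16 
(> = start, * = accepting)

start=q0 accept=q19,q20,q21 q0-a->q1 q0-b->q2 q0-c->q3 q1-a->q4 q1-b->q5 q1-c->q6 q2-a->q7 q2-b->q8 q2-c->q9 q3-a->q10 q3-b->q11 q3-c->q12 q4-a->q4 q4-b->q5 q4-c->q13 q5-a->q7 q5-b->q8 q5-c->q9 q6-a->q10 q6-b->q11 q6-c->q12 q7-a->q4 q7-b->q5 q7-c->q6 q8-a->q7 q8-b->q8 q8-c->q9 q9-a->q10 q9-b->q11 q9-c->q12 q10-a->q4 q10-b->q5 q10-c->q6 q11-a->q7 q11-b->q8 q11-c->q9 q12-a->q10 q12-b->q11 q12-c->q12 q13-a->q14 q13-b->q15 q13-c->q16 q14-a->q17 q14-b->q18 q14-c->q13 q15-a->q19 q15-b->q20 q15-c->q21 q16-a->q14 q16-b->q15 q16-c->q16 q17-a->q17 q17-b->q18 q17-c->q13 q18-a->q19 q18-b->q20 q18-c->q21 q19-a->q17 q19-b->q18 q19-c->q13 q20-a->q19 q20-b->q20 q20-c->q21 q21-a->q14 q21-b->q15 q21-c->q16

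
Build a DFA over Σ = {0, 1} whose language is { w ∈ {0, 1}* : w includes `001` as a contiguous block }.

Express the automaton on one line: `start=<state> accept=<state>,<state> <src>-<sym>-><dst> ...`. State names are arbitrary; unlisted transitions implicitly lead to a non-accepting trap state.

start=q0 accept=q3 q0-0->q1 q0-1->q0 q1-0->q2 q1-1->q0 q2-0->q2 q2-1->q3 q3-0->q3 q3-1->q3

States q0..q2 record the length of the longest prefix of `001` that matches the current input suffix. Reaching q3 means `001` has been seen, and we stay there forever. Accept from q3.
4 states suffice.
        0   1  
>  q0   q1  q0 
   q1   q2  q0 
   q2   q2  q3 
 * q3   q3  q3 
(> = start, * = accepting)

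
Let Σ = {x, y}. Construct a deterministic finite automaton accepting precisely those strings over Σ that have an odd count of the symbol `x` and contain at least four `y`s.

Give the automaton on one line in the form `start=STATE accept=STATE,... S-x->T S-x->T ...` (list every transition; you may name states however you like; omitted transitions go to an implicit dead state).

start=s0 accept=s9,s11 s0-x->s1 s0-y->s2 s1-x->s0 s1-y->s3 s2-x->s3 s2-y->s4 s3-x->s2 s3-y->s5 s4-x->s5 s4-y->s6 s5-x->s4 s5-y->s7 s6-x->s7 s6-y->s8 s7-x->s6 s7-y->s9 s8-x->s9 s8-y->s10 s9-x->s8 s9-y->s11 s10-x->s11 s10-y->s10 s11-x->s10 s11-y->s11

Handle the two conditions separately and then intersect. The first has 2 states tracking the count of `x`s modulo 2; the second has 6 states tracking the count of `y`s, saturating at 5. A product state is a pair (one from each), accepting exactly when both do.
12 states suffice.
          x    y  
>  s0     s1   s2 
   s1     s0   s3 
   s2     s3   s4 
   s3     s2   s5 
   s4     s5   s6 
   s5     s4   s7 
   s6     s7   s8 
   s7     s6   s9 
   s8     s9  s10 
 * s9     s8  s11 
   s10   s11  s10 
 * s11   s10  s11 
(> = start, * = accepting)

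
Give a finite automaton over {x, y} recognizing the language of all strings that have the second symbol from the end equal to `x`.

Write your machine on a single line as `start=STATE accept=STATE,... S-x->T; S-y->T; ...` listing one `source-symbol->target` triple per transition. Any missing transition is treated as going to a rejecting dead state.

A DFA must remember the last 2 symbols (since which symbol is second-to-last isn't known until the input ends). Use one state per possible window of the last ≤2 symbols; accept from those whose window starts with `x`.
With 7 states:
        x   y  
>  s0   s1  s2 
   s1   s3  s4 
   s2   s5  s6 
 * s3   s3  s4 
 * s4   s5  s6 
   s5   s3  s4 
   s6   s5  s6 
(> = start, * = accepting)

start=s0; accept=s3,s4; s0-x->s1; s0-y->s2; s1-x->s3; s1-y->s4; s2-x->s5; s2-y->s6; s3-x->s3; s3-y->s4; s4-x->s5; s4-y->s6; s5-x->s3; s5-y->s4; s6-x->s5; s6-y->s6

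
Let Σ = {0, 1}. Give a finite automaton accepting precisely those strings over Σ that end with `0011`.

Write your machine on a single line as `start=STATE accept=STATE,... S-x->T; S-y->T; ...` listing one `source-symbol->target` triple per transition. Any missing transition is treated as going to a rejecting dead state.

Remember how much of `0011` the current input suffix matches. State S0 means no match yet; S1 means the last symbol is `0`; S2 means the last 2 symbols are `00`; S3 means the last 3 symbols are `001`; S4 means the last 4 symbols are `0011`. Only S4 accepts. On a mismatch, fall back to the longest proper suffix that is still a prefix of `0011`.
5 states suffice.
        0   1  
>  S0   S1  S0 
   S1   S2  S0 
   S2   S2  S3 
   S3   S1  S4 
 * S4   S1  S0 
(> = start, * = accepting)

start=S0; accept=S4; S0-0->S1; S0-1->S0; S1-0->S2; S1-1->S0; S2-0->S2; S2-1->S3; S3-0->S1; S3-1->S4; S4-0->S1; S4-1->S0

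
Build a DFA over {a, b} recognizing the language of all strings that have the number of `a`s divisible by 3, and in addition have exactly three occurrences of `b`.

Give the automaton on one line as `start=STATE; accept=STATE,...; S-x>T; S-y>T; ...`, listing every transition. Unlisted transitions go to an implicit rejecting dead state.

Build one automaton per condition and run them in lockstep. The first has 3 states tracking the count of `a`s modulo 3; the second has 5 states tracking the count of `b`s, saturating at 4. A product state is a pair (one from each), accepting exactly when both do.
          a    b  
>  q0     q1   q2 
   q1     q3   q4 
   q2     q4   q5 
   q3     q0   q6 
   q4     q6   q7 
   q5     q7   q8 
   q6     q2   q9 
   q7     q9  q10 
 * q8    q10  q11 
   q9     q5  q12 
   q10   q12  q13 
   q11   q13  q11 
   q12    q8  q14 
   q13   q14  q13 
   q14   q11  q14 
(> = start, * = accepting)

start=q0; accept=q8; q0-a>q1; q0-b>q2; q1-a>q3; q1-b>q4; q2-a>q4; q2-b>q5; q3-a>q0; q3-b>q6; q4-a>q6; q4-b>q7; q5-a>q7; q5-b>q8; q6-a>q2; q6-b>q9; q7-a>q9; q7-b>q10; q8-a>q10; q8-b>q11; q9-a>q5; q9-b>q12; q10-a>q12; q10-b>q13; q11-a>q13; q11-b>q11; q12-a>q8; q12-b>q14; q13-a>q14; q13-b>q13; q14-a>q11; q14-b>q14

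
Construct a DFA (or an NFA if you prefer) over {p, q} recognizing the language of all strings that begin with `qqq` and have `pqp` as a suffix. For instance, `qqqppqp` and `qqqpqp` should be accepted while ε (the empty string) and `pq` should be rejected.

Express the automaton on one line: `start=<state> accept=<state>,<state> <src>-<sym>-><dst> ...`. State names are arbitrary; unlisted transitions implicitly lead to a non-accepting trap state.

Handle the two conditions separately and then intersect. One (5 states) tracks whether the input so far still matches the prefix `qqq`; the other (4 states) tracks how much of the suffix `pqp` has currently been matched. Each combined state is a pair, one component from each; accept when both components accept. Minimizing collapses redundant product states.
An 8-state machine:
        p   q  
>  S0   S1  S2 
   S1   S1  S1 
   S2   S1  S3 
   S3   S1  S4 
   S4   S5  S4 
   S5   S5  S6 
   S6   S7  S4 
 * S7   S5  S6 
(> = start, * = accepting)

start=S0 accept=S7 S0-p->S1 S0-q->S2 S1-p->S1 S1-q->S1 S2-p->S1 S2-q->S3 S3-p->S1 S3-q->S4 S4-p->S5 S4-q->S4 S5-p->S5 S5-q->S6 S6-p->S7 S6-q->S4 S7-p->S5 S7-q->S6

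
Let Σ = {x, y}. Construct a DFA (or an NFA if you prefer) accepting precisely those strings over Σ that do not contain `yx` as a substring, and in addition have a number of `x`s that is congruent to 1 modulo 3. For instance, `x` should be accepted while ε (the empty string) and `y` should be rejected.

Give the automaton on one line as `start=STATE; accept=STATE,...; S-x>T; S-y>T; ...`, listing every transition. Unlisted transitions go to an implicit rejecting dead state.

Run two small machines in parallel and take their product. The first has 3 states tracking partial matches of the forbidden pattern `yx`; the second has 3 states tracking the count of `x`s modulo 3. A product state is a pair (one from each), accepting exactly when both do.
        x   y  
>  s0   s1  s2 
 * s1   s3  s4 
   s2   s5  s2 
   s3   s0  s6 
 * s4   s7  s4 
   s5   s7  s5 
   s6   s8  s6 
   s7   s8  s7 
   s8   s5  s8 
(> = start, * = accepting)

start=s0; accept=s1,s4; s0-x>s1; s0-y>s2; s1-x>s3; s1-y>s4; s2-x>s5; s2-y>s2; s3-x>s0; s3-y>s6; s4-x>s7; s4-y>s4; s5-x>s7; s5-y>s5; s6-x>s8; s6-y>s6; s7-x>s8; s7-y>s7; s8-x>s5; s8-y>s8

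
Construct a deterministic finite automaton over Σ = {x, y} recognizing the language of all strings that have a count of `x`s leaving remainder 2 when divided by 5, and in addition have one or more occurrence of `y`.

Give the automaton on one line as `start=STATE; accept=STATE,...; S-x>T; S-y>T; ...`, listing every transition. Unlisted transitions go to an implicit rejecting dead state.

Build one automaton per condition and run them in lockstep. One (5 states) tracks the count of `x`s modulo 5; the other (3 states) tracks the count of `y`s, saturating at 2. Each combined state is a pair, one component from each; accept when both components accept.
A 15-state machine:
          x    y  
>  q0     q1   q2 
   q1     q3   q4 
   q2     q4   q5 
   q3     q6   q7 
   q4     q7   q8 
   q5     q8   q5 
   q6     q9  q10 
 * q7    q10  q11 
   q8    q11   q8 
   q9     q0  q12 
   q10   q12  q13 
 * q11   q13  q11 
   q12    q2  q14 
   q13   q14  q13 
   q14    q5  q14 
(> = start, * = accepting)

start=q0; accept=q7,q11; q0-x>q1; q0-y>q2; q1-x>q3; q1-y>q4; q2-x>q4; q2-y>q5; q3-x>q6; q3-y>q7; q4-x>q7; q4-y>q8; q5-x>q8; q5-y>q5; q6-x>q9; q6-y>q10; q7-x>q10; q7-y>q11; q8-x>q11; q8-y>q8; q9-x>q0; q9-y>q12; q10-x>q12; q10-y>q13; q11-x>q13; q11-y>q11; q12-x>q2; q12-y>q14; q13-x>q14; q13-y>q13; q14-x>q5; q14-y>q14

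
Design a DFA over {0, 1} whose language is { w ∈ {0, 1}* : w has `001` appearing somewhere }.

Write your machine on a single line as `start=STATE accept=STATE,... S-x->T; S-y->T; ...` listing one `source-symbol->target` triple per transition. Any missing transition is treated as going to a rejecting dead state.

Track how much of `001` has been matched so far: state S0 is no progress, S3 is the absorbing accept state reached once `001` has occurred. Intermediate states record partial matches; on a mismatch, fall back to the longest reusable overlap.
4 states suffice.
        0   1  
>  S0   S1  S0 
   S1   S2  S0 
   S2   S2  S3 
 * S3   S3  S3 
(> = start, * = accepting)

start=S0; accept=S3; S0-0->S1; S0-1->S0; S1-0->S2; S1-1->S0; S2-0->S2; S2-1->S3; S3-0->S3; S3-1->S3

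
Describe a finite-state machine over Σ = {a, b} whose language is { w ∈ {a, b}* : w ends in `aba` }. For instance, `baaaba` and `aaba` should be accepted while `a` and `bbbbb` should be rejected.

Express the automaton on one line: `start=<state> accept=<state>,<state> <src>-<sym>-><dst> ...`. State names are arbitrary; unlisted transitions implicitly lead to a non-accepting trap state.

start=q0 accept=q3 q0-a->q1 q0-b->q0 q1-a->q1 q1-b->q2 q2-a->q3 q2-b->q0 q3-a->q1 q3-b->q2

Let each state record the length of the longest suffix of the input read so far that is also a prefix of `aba`. q1 means the last symbol is `a`; q2 means the last 2 symbols are `ab`; q3 means the last 3 symbols are `aba`. Accept only at q3, where the string currently ends in `aba`.
A 4-state machine:
        a   b  
>  q0   q1  q0 
   q1   q1  q2 
   q2   q3  q0 
 * q3   q1  q2 
(> = start, * = accepting)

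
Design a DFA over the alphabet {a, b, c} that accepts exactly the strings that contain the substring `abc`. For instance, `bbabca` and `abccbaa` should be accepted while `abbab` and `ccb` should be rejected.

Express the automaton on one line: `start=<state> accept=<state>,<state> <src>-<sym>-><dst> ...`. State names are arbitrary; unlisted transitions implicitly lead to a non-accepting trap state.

start=q0 accept=q3 q0-a->q1 q0-b->q0 q0-c->q0 q1-a->q1 q1-b->q2 q1-c->q0 q2-a->q1 q2-b->q0 q2-c->q3 q3-a->q3 q3-b->q3 q3-c->q3

States q0..q2 record the length of the longest prefix of `abc` that matches the current input suffix. Reaching q3 means `abc` has been seen, and we stay there forever. Accept from q3.
        a   b   c  
>  q0   q1  q0  q0 
   q1   q1  q2  q0 
   q2   q1  q0  q3 
 * q3   q3  q3  q3 
(> = start, * = accepting)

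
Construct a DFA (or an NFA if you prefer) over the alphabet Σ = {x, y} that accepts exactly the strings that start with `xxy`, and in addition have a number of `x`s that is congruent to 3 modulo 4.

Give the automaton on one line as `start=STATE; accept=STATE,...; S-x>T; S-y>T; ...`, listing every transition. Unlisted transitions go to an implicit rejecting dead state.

start=S0; accept=S5; S0-x>S1; S0-y>S2; S1-x>S3; S1-y>S2; S2-x>S2; S2-y>S2; S3-x>S2; S3-y>S4; S4-x>S5; S4-y>S4; S5-x>S6; S5-y>S5; S6-x>S7; S6-y>S6; S7-x>S4; S7-y>S7

Handle the two conditions separately and then intersect. One (5 states) tracks whether the input so far still matches the prefix `xxy`; the other (4 states) tracks the count of `x`s modulo 4. Each combined state is a pair, one component from each; accept when both components accept. Equivalent product states are then merged.
        x   y  
>  S0   S1  S2 
   S1   S3  S2 
   S2   S2  S2 
   S3   S2  S4 
   S4   S5  S4 
 * S5   S6  S5 
   S6   S7  S6 
   S7   S4  S7 
(> = start, * = accepting)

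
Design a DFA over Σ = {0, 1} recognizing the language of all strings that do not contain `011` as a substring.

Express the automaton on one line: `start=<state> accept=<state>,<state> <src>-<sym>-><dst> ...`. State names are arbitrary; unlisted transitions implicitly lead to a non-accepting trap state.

start=s0 accept=s0,s1,s2 s0-0->s1 s0-1->s0 s1-0->s1 s1-1->s2 s2-0->s1 s2-1->s3 s3-0->s3 s3-1->s3

This is the complement of 'contains `011`'. Use the same substring-matching states — s0 through s3 holding how much of `011` has just been matched — but flip the accepting set: everything except the trap s3 accepts.
A 4-state machine:
        0   1  
>* s0   s1  s0 
 * s1   s1  s2 
 * s2   s1  s3 
   s3   s3  s3 
(> = start, * = accepting)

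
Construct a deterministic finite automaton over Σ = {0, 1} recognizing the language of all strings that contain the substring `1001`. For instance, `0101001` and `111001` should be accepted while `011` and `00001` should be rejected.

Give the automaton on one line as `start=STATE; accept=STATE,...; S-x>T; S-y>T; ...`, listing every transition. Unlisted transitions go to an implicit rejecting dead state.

start=A; accept=E; A-0>A; A-1>B; B-0>C; B-1>B; C-0>D; C-1>B; D-0>A; D-1>E; E-0>E; E-1>E

Track how much of `1001` has been matched so far: state A is no progress, E is the absorbing accept state reached once `1001` has occurred. Intermediate states record partial matches; on a mismatch, fall back to the longest reusable overlap.
A 5-state machine:
       0  1 
>  A   A  B 
   B   C  B 
   C   D  B 
   D   A  E 
 * E   E  E 
(> = start, * = accepting)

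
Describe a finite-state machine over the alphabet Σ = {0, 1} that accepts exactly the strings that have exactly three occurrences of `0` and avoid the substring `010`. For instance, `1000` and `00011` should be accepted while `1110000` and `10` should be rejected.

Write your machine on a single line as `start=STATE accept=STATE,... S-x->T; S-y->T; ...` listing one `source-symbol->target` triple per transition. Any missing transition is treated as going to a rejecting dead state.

start=S0; accept=S4; S0-0->S1; S0-1->S0; S1-0->S2; S1-1->S3; S2-0->S4; S2-1->S5; S3-0->S6; S3-1->S7; S4-0->S6; S4-1->S4; S5-0->S6; S5-1->S8; S6-0->S6; S6-1->S6; S7-0->S2; S7-1->S7; S8-0->S4; S8-1->S8

Run two small machines in parallel and take their product. The first has 5 states tracking the count of `0`s, saturating at 4; the second has 4 states tracking partial matches of the forbidden pattern `010`. A product state is a pair (one from each), accepting exactly when both do. Minimizing collapses redundant product states.
9 states suffice.
        0   1  
>  S0   S1  S0 
   S1   S2  S3 
   S2   S4  S5 
   S3   S6  S7 
 * S4   S6  S4 
   S5   S6  S8 
   S6   S6  S6 
   S7   S2  S7 
   S8   S4  S8 
(> = start, * = accepting)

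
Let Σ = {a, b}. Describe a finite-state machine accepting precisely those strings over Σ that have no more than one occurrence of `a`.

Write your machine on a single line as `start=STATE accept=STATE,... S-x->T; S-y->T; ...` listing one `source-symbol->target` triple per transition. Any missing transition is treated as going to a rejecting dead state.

start=q0; accept=q0,q1; q0-a->q1; q0-b->q0; q1-a->q2; q1-b->q1; q2-a->q2; q2-b->q2

Count `a`s, saturating at 2: state q0 means no `a` yet, q1 means one `a` seen, q2 means more than one. Each `a` increments (capped at q2); other symbols loop. Accept from {q0, q1}.
A 3-state machine:
        a   b  
>* q0   q1  q0 
 * q1   q2  q1 
   q2   q2  q2 
(> = start, * = accepting)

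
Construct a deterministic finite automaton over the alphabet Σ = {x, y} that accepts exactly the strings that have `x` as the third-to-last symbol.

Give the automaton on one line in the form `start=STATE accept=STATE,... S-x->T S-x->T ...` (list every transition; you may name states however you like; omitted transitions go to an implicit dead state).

A DFA must remember the last 3 symbols (since which symbol is third-to-last isn't known until the input ends). Use one state per possible window of the last ≤3 symbols; accept from those whose window starts with `x`.
With 15 states:
          x    y  
>  q0     q1   q2 
   q1     q3   q4 
   q2     q5   q6 
   q3     q7   q8 
   q4     q9  q10 
   q5    q11  q12 
   q6    q13  q14 
 * q7     q7   q8 
 * q8     q9  q10 
 * q9    q11  q12 
 * q10   q13  q14 
   q11    q7   q8 
   q12    q9  q10 
   q13   q11  q12 
   q14   q13  q14 
(> = start, * = accepting)

start=q0 accept=q7,q8,q9,q10 q0-x->q1 q0-y->q2 q1-x->q3 q1-y->q4 q2-x->q5 q2-y->q6 q3-x->q7 q3-y->q8 q4-x->q9 q4-y->q10 q5-x->q11 q5-y->q12 q6-x->q13 q6-y->q14 q7-x->q7 q7-y->q8 q8-x->q9 q8-y->q10 q9-x->q11 q9-y->q12 q10-x->q13 q10-y->q14 q11-x->q7 q11-y->q8 q12-x->q9 q12-y->q10 q13-x->q11 q13-y->q12 q14-x->q13 q14-y->q14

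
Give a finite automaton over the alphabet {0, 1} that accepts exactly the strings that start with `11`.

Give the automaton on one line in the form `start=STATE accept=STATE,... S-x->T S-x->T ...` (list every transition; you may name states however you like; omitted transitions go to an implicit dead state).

start=q0 accept=q2 q0-0->q3 q0-1->q1 q1-0->q3 q1-1->q2 q2-0->q2 q2-1->q2 q3-0->q3 q3-1->q3

Check the first 2 symbols one by one: q0 through q1 record how many have matched `11` so far; any wrong symbol goes to the dead state q3. After all 2 match we enter the accepting sink q2.
4 states suffice.
        0   1  
>  q0   q3  q1 
   q1   q3  q2 
 * q2   q2  q2 
   q3   q3  q3 
(> = start, * = accepting)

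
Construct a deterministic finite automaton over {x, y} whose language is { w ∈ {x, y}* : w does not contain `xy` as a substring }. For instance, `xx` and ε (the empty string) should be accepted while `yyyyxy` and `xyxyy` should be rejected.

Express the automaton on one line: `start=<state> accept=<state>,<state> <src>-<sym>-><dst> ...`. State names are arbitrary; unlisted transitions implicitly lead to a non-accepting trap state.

start=q0 accept=q0,q1 q0-x->q1 q0-y->q0 q1-x->q1 q1-y->q2 q2-x->q2 q2-y->q2

This is the complement of 'contains `xy`'. Use the same substring-matching states — q0 through q2 holding how much of `xy` has just been matched — but flip the accepting set: everything except the trap q2 accepts.
A 3-state machine:
        x   y  
>* q0   q1  q0 
 * q1   q1  q2 
   q2   q2  q2 
(> = start, * = accepting)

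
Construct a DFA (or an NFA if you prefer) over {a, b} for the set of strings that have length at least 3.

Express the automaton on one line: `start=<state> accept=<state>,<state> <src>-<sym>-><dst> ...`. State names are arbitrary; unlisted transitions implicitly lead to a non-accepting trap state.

start=S0 accept=S3,S4 S0-a->S1 S0-b->S1 S1-a->S2 S1-b->S2 S2-a->S3 S2-b->S3 S3-a->S4 S3-b->S4 S4-a->S4 S4-b->S4

Count input length up to 4: every symbol moves from S0 toward S4, which means 'more than 3' and absorbs. Accept from {S3, S4}.
        a   b  
>  S0   S1  S1 
   S1   S2  S2 
   S2   S3  S3 
 * S3   S4  S4 
 * S4   S4  S4 
(> = start, * = accepting)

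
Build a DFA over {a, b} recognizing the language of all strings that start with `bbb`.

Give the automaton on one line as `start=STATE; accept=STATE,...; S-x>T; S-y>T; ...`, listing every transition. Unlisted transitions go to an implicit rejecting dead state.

Walk along `bbb` while the input agrees: from q0 take `b` to q1, and so on. Any deviation drops to the rejecting sink q4. Once q3 is reached the prefix is confirmed and every continuation is accepted.
        a   b  
>  q0   q4  q1 
   q1   q4  q2 
   q2   q4  q3 
 * q3   q3  q3 
   q4   q4  q4 
(> = start, * = accepting)

start=q0; accept=q3; q0-a>q4; q0-b>q1; q1-a>q4; q1-b>q2; q2-a>q4; q2-b>q3; q3-a>q3; q3-b>q3; q4-a>q4; q4-b>q4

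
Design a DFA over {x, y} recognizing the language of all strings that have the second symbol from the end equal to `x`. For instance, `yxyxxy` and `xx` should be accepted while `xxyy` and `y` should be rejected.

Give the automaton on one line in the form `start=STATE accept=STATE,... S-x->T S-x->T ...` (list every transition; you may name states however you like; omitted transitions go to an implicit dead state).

start=S0 accept=S3,S4 S0-x->S1 S0-y->S2 S1-x->S3 S1-y->S4 S2-x->S5 S2-y->S6 S3-x->S3 S3-y->S4 S4-x->S5 S4-y->S6 S5-x->S3 S5-y->S4 S6-x->S5 S6-y->S6

A DFA must remember the last 2 symbols (since which symbol is second-to-last isn't known until the input ends). Use one state per possible window of the last ≤2 symbols; accept from those whose window starts with `x`.
7 states suffice.
        x   y  
>  S0   S1  S2 
   S1   S3  S4 
   S2   S5  S6 
 * S3   S3  S4 
 * S4   S5  S6 
   S5   S3  S4 
   S6   S5  S6 
(> = start, * = accepting)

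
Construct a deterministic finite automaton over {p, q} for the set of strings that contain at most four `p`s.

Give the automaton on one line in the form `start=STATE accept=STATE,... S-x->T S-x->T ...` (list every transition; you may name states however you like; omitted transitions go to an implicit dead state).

Count `p`s, saturating at 5: states S0 through S4 mean 0 through 4 `p`s seen; S5 means more than 4. Each `p` increments (capped at S5); other symbols loop. Accept from {S0, S1, S2, S3, S4}.
A 6-state machine:
        p   q  
>* S0   S1  S0 
 * S1   S2  S1 
 * S2   S3  S2 
 * S3   S4  S3 
 * S4   S5  S4 
   S5   S5  S5 
(> = start, * = accepting)

start=S0 accept=S0,S1,S2,S3,S4 S0-p->S1 S0-q->S0 S1-p->S2 S1-q->S1 S2-p->S3 S2-q->S2 S3-p->S4 S3-q->S3 S4-p->S5 S4-q->S4 S5-p->S5 S5-q->S5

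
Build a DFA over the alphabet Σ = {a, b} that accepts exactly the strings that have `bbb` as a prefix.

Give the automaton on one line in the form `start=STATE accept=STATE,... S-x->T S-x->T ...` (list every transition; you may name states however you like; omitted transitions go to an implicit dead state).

Check the first 3 symbols one by one: S0 through S2 record how many have matched `bbb` so far; any wrong symbol goes to the dead state S4. After all 3 match we enter the accepting sink S3.
A 5-state machine:
        a   b  
>  S0   S4  S1 
   S1   S4  S2 
   S2   S4  S3 
 * S3   S3  S3 
   S4   S4  S4 
(> = start, * = accepting)

start=S0 accept=S3 S0-a->S4 S0-b->S1 S1-a->S4 S1-b->S2 S2-a->S4 S2-b->S3 S3-a->S3 S3-b->S3 S4-a->S4 S4-b->S4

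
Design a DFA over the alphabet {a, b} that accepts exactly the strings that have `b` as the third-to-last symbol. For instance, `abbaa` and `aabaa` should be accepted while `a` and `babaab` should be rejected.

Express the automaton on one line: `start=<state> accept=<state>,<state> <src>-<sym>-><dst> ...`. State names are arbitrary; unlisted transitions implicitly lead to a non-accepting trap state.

start=s0 accept=s11,s12,s13,s14 s0-a->s1 s0-b->s2 s1-a->s3 s1-b->s4 s2-a->s5 s2-b->s6 s3-a->s7 s3-b->s8 s4-a->s9 s4-b->s10 s5-a->s11 s5-b->s12 s6-a->s13 s6-b->s14 s7-a->s7 s7-b->s8 s8-a->s9 s8-b->s10 s9-a->s11 s9-b->s12 s10-a->s13 s10-b->s14 s11-a->s7 s11-b->s8 s12-a->s9 s12-b->s10 s13-a->s11 s13-b->s12 s14-a->s13 s14-b->s14

Because acceptance depends on a position counted from the end, the machine has to buffer the most recent 3 symbols. Make each state the string of the last up-to-3 symbols read; on input `x` shift the window left and append `x`. Accept when the buffered window has length 3 and begins with `b`.
A 15-state machine:
          a    b  
>  s0     s1   s2 
   s1     s3   s4 
   s2     s5   s6 
   s3     s7   s8 
   s4     s9  s10 
   s5    s11  s12 
   s6    s13  s14 
   s7     s7   s8 
   s8     s9  s10 
   s9    s11  s12 
   s10   s13  s14 
 * s11    s7   s8 
 * s12    s9  s10 
 * s13   s11  s12 
 * s14   s13  s14 
(> = start, * = accepting)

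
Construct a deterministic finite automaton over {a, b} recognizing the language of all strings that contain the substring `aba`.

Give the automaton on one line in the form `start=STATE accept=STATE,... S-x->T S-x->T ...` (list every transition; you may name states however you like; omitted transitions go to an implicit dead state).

start=S0 accept=S3 S0-a->S1 S0-b->S0 S1-a->S1 S1-b->S2 S2-a->S3 S2-b->S0 S3-a->S3 S3-b->S3

States S0..S2 record the length of the longest prefix of `aba` that matches the current input suffix. Reaching S3 means `aba` has been seen, and we stay there forever. Accept from S3.
4 states suffice.
        a   b  
>  S0   S1  S0 
   S1   S1  S2 
   S2   S3  S0 
 * S3   S3  S3 
(> = start, * = accepting)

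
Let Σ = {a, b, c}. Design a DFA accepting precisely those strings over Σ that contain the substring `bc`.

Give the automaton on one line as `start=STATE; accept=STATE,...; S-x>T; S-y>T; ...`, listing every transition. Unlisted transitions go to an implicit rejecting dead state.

start=S0; accept=S2; S0-a>S0; S0-b>S1; S0-c>S0; S1-a>S0; S1-b>S1; S1-c>S2; S2-a>S2; S2-b>S2; S2-c>S2

States S0..S1 record the length of the longest prefix of `bc` that matches the current input suffix. Reaching S2 means `bc` has been seen, and we stay there forever. Accept from S2.
        a   b   c  
>  S0   S0  S1  S0 
   S1   S0  S1  S2 
 * S2   S2  S2  S2 
(> = start, * = accepting)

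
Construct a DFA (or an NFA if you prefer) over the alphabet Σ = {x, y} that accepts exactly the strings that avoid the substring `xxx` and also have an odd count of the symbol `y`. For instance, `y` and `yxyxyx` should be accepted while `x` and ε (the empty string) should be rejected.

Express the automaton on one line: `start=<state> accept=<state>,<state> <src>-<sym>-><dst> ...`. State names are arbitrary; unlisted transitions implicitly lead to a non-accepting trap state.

start=A accept=C,E,G A-x->B A-y->C B-x->D B-y->C C-x->E C-y->A D-x->F D-y->C E-x->G E-y->A F-x->F F-y->H G-x->H G-y->A H-x->H H-y->F

Build one automaton per condition and run them in lockstep. The first has 4 states tracking partial matches of the forbidden pattern `xxx`; the second has 2 states tracking the count of `y`s modulo 2. A product state is a pair (one from each), accepting exactly when both do.
       x  y 
>  A   B  C 
   B   D  C 
 * C   E  A 
   D   F  C 
 * E   G  A 
   F   F  H 
 * G   H  A 
   H   H  F 
(> = start, * = accepting)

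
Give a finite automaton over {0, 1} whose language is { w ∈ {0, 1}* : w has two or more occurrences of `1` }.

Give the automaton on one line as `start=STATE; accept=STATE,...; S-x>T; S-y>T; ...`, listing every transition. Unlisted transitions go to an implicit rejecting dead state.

Count `1`s, saturating at 3: states S0 through S2 mean 0 through 2 `1`s seen; S3 means more than 2. Each `1` increments (capped at S3); other symbols loop. Accept from {S2, S3}.
4 states suffice.
        0   1  
>  S0   S0  S1 
   S1   S1  S2 
 * S2   S2  S3 
 * S3   S3  S3 
(> = start, * = accepting)

start=S0; accept=S2,S3; S0-0>S0; S0-1>S1; S1-0>S1; S1-1>S2; S2-0>S2; S2-1>S3; S3-0>S3; S3-1>S3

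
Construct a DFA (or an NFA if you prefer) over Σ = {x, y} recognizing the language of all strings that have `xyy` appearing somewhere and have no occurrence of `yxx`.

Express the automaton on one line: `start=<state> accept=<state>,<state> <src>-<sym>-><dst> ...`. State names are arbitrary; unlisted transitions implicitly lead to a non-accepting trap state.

Run two small machines in parallel and take their product. One (4 states) tracks whether and how much of `xyy` has been seen; the other (4 states) tracks partial matches of the forbidden pattern `yxx`. Each combined state is a pair, one component from each; accept when both components accept. After merging equivalent states the machine shrinks.
8 states suffice.
        x   y  
>  s0   s1  s2 
   s1   s1  s3 
   s2   s4  s2 
   s3   s4  s5 
   s4   s6  s3 
 * s5   s7  s5 
   s6   s6  s6 
 * s7   s6  s5 
(> = start, * = accepting)

start=s0 accept=s5,s7 s0-x->s1 s0-y->s2 s1-x->s1 s1-y->s3 s2-x->s4 s2-y->s2 s3-x->s4 s3-y->s5 s4-x->s6 s4-y->s3 s5-x->s7 s5-y->s5 s6-x->s6 s6-y->s6 s7-x->s6 s7-y->s5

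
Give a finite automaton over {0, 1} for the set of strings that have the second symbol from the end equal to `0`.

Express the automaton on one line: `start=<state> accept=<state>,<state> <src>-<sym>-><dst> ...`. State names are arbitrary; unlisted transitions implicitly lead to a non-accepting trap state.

Because acceptance depends on a position counted from the end, the machine has to buffer the most recent 2 symbols. Make each state the string of the last up-to-2 symbols read; on input `x` shift the window left and append `x`. Accept when the buffered window has length 2 and begins with `0`.
With 7 states:
        0   1  
>  q0   q1  q2 
   q1   q3  q4 
   q2   q5  q6 
 * q3   q3  q4 
 * q4   q5  q6 
   q5   q3  q4 
   q6   q5  q6 
(> = start, * = accepting)

start=q0 accept=q3,q4 q0-0->q1 q0-1->q2 q1-0->q3 q1-1->q4 q2-0->q5 q2-1->q6 q3-0->q3 q3-1->q4 q4-0->q5 q4-1->q6 q5-0->q3 q5-1->q4 q6-0->q5 q6-1->q6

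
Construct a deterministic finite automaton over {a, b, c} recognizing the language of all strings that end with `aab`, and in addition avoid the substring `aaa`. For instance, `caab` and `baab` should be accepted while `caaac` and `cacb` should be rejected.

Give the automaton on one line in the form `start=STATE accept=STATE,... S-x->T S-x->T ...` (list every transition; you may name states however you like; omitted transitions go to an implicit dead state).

Run two small machines in parallel and take their product. The first has 4 states tracking how much of the suffix `aab` has currently been matched; the second has 4 states tracking partial matches of the forbidden pattern `aaa`. A product state is a pair (one from each), accepting exactly when both do. Equivalent product states are then merged.
A 5-state machine:
        a   b   c  
>  s0   s1  s0  s0 
   s1   s2  s0  s0 
   s2   s3  s4  s0 
   s3   s3  s3  s3 
 * s4   s1  s0  s0 
(> = start, * = accepting)

start=s0 accept=s4 s0-a->s1 s0-b->s0 s0-c->s0 s1-a->s2 s1-b->s0 s1-c->s0 s2-a->s3 s2-b->s4 s2-c->s0 s3-a->s3 s3-b->s3 s3-c->s3 s4-a->s1 s4-b->s0 s4-c->s0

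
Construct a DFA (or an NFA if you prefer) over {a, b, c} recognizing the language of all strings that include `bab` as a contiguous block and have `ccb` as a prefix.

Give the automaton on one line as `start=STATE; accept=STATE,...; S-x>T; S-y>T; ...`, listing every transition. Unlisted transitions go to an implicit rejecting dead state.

Handle the two conditions separately and then intersect. One (4 states) tracks whether and how much of `bab` has been seen; the other (5 states) tracks whether the input so far still matches the prefix `ccb`. Each combined state is a pair, one component from each; accept when both components accept. After merging equivalent states the machine shrinks.
8 states suffice.
        a   b   c  
>  q0   q1  q1  q2 
   q1   q1  q1  q1 
   q2   q1  q1  q3 
   q3   q1  q4  q1 
   q4   q5  q4  q6 
   q5   q6  q7  q6 
   q6   q6  q4  q6 
 * q7   q7  q7  q7 
(> = start, * = accepting)

start=q0; accept=q7; q0-a>q1; q0-b>q1; q0-c>q2; q1-a>q1; q1-b>q1; q1-c>q1; q2-a>q1; q2-b>q1; q2-c>q3; q3-a>q1; q3-b>q4; q3-c>q1; q4-a>q5; q4-b>q4; q4-c>q6; q5-a>q6; q5-b>q7; q5-c>q6; q6-a>q6; q6-b>q4; q6-c>q6; q7-a>q7; q7-b>q7; q7-c>q7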